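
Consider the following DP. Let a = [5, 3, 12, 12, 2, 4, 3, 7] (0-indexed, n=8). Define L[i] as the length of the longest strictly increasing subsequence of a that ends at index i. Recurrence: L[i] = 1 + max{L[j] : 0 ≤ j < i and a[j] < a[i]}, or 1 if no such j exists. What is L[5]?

2

   i    0    1    2    3    4    5    6    7
a[i]    5    3   12   12    2    4    3    7
L[i]    1    1    2    2    1    2    2    3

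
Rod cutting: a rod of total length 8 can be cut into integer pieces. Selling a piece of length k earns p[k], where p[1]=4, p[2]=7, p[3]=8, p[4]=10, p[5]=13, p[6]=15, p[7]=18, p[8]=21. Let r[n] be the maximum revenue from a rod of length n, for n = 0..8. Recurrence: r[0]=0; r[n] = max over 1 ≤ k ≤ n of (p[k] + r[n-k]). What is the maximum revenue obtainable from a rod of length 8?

32

   n    0    1    2    3    4    5    6    7    8
r[n]    0    4    8   12   16   20   24   28   32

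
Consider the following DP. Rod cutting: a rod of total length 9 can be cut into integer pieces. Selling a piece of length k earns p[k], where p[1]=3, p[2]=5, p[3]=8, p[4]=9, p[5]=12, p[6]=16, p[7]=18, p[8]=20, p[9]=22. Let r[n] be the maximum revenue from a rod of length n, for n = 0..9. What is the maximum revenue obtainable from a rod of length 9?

27

   n    0    1    2    3    4    5    6    7    8    9
r[n]    0    3    6    9   12   15   18   21   24   27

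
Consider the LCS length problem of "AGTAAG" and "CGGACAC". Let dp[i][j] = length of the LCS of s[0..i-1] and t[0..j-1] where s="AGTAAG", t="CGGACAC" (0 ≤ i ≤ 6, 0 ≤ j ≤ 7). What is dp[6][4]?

2

   ''  C  G  G  A  C  A  C
''  0  0  0  0  0  0  0  0
 A  0  0  0  0  1  1  1  1
 G  0  0  1  1  1  1  1  1
 T  0  0  1  1  1  1  1  1
 A  0  0  1  1  2  2  2  2
 A  0  0  1  1  2  2  3  3
 G  0  0  1  2  2  2  3  3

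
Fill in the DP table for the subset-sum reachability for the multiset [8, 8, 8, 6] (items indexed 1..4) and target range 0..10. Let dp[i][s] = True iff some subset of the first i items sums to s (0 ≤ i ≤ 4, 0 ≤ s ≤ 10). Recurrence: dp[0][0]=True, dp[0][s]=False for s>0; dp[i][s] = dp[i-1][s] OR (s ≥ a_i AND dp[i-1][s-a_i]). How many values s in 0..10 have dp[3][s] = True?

2

i\s   0   1   2   3   4   5   6   7   8   9  10
  0   T   F   F   F   F   F   F   F   F   F   F
  1   T   F   F   F   F   F   F   F   T   F   F
  2   T   F   F   F   F   F   F   F   T   F   F
  3   T   F   F   F   F   F   F   F   T   F   F
  4   T   F   F   F   F   F   T   F   T   F   F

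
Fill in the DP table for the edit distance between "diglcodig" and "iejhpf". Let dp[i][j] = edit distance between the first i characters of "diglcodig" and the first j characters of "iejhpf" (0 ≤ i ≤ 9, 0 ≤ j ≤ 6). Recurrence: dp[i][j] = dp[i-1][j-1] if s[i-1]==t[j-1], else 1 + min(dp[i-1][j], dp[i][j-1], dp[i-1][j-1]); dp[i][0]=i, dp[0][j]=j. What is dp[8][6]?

7

   ''  i  e  j  h  p  f
''  0  1  2  3  4  5  6
 d  1  1  2  3  4  5  6
 i  2  1  2  3  4  5  6
 g  3  2  2  3  4  5  6
 l  4  3  3  3  4  5  6
 c  5  4  4  4  4  5  6
 o  6  5  5  5  5  5  6
 d  7  6  6  6  6  6  6
 i  8  7  7  7  7  7  7
 g  9  8  8  8  8  8  8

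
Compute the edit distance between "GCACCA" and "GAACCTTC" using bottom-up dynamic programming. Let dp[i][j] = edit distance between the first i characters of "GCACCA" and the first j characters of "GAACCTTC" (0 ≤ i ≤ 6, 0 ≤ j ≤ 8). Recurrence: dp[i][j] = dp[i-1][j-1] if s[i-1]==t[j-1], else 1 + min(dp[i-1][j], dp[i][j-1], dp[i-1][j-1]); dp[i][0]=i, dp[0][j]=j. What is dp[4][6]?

   ''  G  A  A  C  C  T  T  C
''  0  1  2  3  4  5  6  7  8
 G  1  0  1  2  3  4  5  6  7
 C  2  1  1  2  2  3  4  5  6
 A  3  2  1  1  2  3  4  5  6
 C  4  3  2  2  1  2  3  4  5
 C  5  4  3  3  2  1  2  3  4
 A  6  5  4  3  3  2  2  3  4

3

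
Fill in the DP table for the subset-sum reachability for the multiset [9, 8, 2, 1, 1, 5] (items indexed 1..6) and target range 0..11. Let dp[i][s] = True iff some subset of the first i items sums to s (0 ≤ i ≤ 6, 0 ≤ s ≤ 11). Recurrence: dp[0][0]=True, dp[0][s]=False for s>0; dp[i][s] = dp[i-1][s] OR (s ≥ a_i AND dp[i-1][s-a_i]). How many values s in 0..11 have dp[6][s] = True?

12

i\s   0   1   2   3   4   5   6   7   8   9  10  11
  0   T   F   F   F   F   F   F   F   F   F   F   F
  1   T   F   F   F   F   F   F   F   F   T   F   F
  2   T   F   F   F   F   F   F   F   T   T   F   F
  3   T   F   T   F   F   F   F   F   T   T   T   T
  4   T   T   T   T   F   F   F   F   T   T   T   T
  5   T   T   T   T   T   F   F   F   T   T   T   T
  6   T   T   T   T   T   T   T   T   T   T   T   T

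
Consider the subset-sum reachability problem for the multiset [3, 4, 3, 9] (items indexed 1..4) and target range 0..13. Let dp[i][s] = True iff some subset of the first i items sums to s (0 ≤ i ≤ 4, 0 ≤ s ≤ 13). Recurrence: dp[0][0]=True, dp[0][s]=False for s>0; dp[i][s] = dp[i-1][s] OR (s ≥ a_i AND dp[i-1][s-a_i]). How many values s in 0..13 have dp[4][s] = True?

9

i\s   0   1   2   3   4   5   6   7   8   9  10  11  12  13
  0   T   F   F   F   F   F   F   F   F   F   F   F   F   F
  1   T   F   F   T   F   F   F   F   F   F   F   F   F   F
  2   T   F   F   T   T   F   F   T   F   F   F   F   F   F
  3   T   F   F   T   T   F   T   T   F   F   T   F   F   F
  4   T   F   F   T   T   F   T   T   F   T   T   F   T   T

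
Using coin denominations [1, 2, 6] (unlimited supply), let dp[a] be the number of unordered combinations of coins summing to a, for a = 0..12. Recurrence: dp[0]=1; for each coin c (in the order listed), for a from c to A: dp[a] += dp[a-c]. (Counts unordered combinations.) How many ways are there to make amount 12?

12

after  coin     0     1     2     3     4     5     6     7     8     9    10    11    12
          1     1     1     1     1     1     1     1     1     1     1     1     1     1
          2     1     1     2     2     3     3     4     4     5     5     6     6     7
          6     1     1     2     2     3     3     5     5     7     7     9     9    12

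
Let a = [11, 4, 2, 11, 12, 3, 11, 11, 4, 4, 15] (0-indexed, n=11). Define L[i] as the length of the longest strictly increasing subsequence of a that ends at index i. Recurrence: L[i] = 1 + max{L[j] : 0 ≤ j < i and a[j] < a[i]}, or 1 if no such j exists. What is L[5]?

2

   i    0    1    2    3    4    5    6    7    8    9   10
a[i]   11    4    2   11   12    3   11   11    4    4   15
L[i]    1    1    1    2    3    2    3    3    3    3    4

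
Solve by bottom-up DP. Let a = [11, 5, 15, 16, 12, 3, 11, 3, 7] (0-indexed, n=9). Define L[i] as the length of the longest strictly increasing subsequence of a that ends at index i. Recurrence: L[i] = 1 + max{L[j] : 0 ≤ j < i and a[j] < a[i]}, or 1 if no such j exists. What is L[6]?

   i    0    1    2    3    4    5    6    7    8
a[i]   11    5   15   16   12    3   11    3    7
L[i]    1    1    2    3    2    1    2    1    2

2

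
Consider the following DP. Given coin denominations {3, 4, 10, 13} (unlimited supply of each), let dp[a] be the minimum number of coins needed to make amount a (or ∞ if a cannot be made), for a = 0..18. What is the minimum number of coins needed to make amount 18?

3

 a  0  1  2  3  4  5  6  7  8  9 10 11 12 13 14 15 16 17 18
dp  0  -  -  1  1  -  2  2  2  3  1  3  3  1  2  4  2  2  3
(- denotes ∞ / unreachable)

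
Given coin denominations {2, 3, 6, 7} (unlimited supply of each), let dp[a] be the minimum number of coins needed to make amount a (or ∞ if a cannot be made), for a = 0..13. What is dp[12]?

 a  0  1  2  3  4  5  6  7  8  9 10 11 12 13
dp  0  -  1  1  2  2  1  1  2  2  2  3  2  2
(- denotes ∞ / unreachable)

2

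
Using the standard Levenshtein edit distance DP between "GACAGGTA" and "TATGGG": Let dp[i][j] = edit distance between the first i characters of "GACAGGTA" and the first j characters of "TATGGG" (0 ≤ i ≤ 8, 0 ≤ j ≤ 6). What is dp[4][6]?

   ''  T  A  T  G  G  G
''  0  1  2  3  4  5  6
 G  1  1  2  3  3  4  5
 A  2  2  1  2  3  4  5
 C  3  3  2  2  3  4  5
 A  4  4  3  3  3  4  5
 G  5  5  4  4  3  3  4
 G  6  6  5  5  4  3  3
 T  7  6  6  5  5  4  4
 A  8  7  6  6  6  5  5

5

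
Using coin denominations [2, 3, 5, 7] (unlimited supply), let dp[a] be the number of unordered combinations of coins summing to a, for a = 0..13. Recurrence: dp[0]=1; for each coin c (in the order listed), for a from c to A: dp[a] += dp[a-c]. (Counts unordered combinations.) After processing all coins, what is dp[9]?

4

after  coin     0     1     2     3     4     5     6     7     8     9    10    11    12    13
          2     1     0     1     0     1     0     1     0     1     0     1     0     1     0
          3     1     0     1     1     1     1     2     1     2     2     2     2     3     2
          5     1     0     1     1     1     2     2     2     3     3     4     4     5     5
          7     1     0     1     1     1     2     2     3     3     4     5     5     7     7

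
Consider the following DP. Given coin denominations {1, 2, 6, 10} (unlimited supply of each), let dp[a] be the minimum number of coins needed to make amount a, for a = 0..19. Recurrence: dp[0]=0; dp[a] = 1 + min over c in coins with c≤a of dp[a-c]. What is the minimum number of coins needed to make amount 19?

 a  0  1  2  3  4  5  6  7  8  9 10 11 12 13 14 15 16 17 18 19
dp  0  1  1  2  2  3  1  2  2  3  1  2  2  3  3  4  2  3  3  4

4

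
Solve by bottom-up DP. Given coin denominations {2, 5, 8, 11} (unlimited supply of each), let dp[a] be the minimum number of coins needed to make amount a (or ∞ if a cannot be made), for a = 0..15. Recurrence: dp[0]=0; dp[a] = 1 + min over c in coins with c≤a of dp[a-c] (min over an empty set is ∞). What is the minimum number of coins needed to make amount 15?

3

 a  0  1  2  3  4  5  6  7  8  9 10 11 12 13 14 15
dp  0  -  1  -  2  1  3  2  1  3  2  1  3  2  4  3
(- denotes ∞ / unreachable)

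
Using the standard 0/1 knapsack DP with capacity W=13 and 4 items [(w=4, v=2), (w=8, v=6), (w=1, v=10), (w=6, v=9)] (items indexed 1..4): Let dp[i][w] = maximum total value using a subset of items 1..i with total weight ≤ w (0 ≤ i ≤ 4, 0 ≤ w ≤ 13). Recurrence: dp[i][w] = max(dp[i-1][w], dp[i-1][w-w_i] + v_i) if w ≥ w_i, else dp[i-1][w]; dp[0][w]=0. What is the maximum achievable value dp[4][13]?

21

i\w   0   1   2   3   4   5   6   7   8   9  10  11  12  13
  0   0   0   0   0   0   0   0   0   0   0   0   0   0   0
  1   0   0   0   0   2   2   2   2   2   2   2   2   2   2
  2   0   0   0   0   2   2   2   2   6   6   6   6   8   8
  3   0  10  10  10  10  12  12  12  12  16  16  16  16  18
  4   0  10  10  10  10  12  12  19  19  19  19  21  21  21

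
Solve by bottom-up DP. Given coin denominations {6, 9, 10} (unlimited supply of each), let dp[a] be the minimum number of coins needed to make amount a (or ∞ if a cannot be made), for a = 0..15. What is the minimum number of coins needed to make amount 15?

 a  0  1  2  3  4  5  6  7  8  9 10 11 12 13 14 15
dp  0  -  -  -  -  -  1  -  -  1  1  -  2  -  -  2
(- denotes ∞ / unreachable)

2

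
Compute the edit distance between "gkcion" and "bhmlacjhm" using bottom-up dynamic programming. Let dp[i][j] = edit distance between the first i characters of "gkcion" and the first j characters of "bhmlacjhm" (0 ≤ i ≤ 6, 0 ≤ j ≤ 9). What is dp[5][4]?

   ''  b  h  m  l  a  c  j  h  m
''  0  1  2  3  4  5  6  7  8  9
 g  1  1  2  3  4  5  6  7  8  9
 k  2  2  2  3  4  5  6  7  8  9
 c  3  3  3  3  4  5  5  6  7  8
 i  4  4  4  4  4  5  6  6  7  8
 o  5  5  5  5  5  5  6  7  7  8
 n  6  6  6  6  6  6  6  7  8  8

5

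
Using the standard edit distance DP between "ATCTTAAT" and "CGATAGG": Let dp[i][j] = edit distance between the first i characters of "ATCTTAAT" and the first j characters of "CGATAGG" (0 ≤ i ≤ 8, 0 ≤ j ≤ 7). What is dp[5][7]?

   ''  C  G  A  T  A  G  G
''  0  1  2  3  4  5  6  7
 A  1  1  2  2  3  4  5  6
 T  2  2  2  3  2  3  4  5
 C  3  2  3  3  3  3  4  5
 T  4  3  3  4  3  4  4  5
 T  5  4  4  4  4  4  5  5
 A  6  5  5  4  5  4  5  6
 A  7  6  6  5  5  5  5  6
 T  8  7  7  6  5  6  6  6

5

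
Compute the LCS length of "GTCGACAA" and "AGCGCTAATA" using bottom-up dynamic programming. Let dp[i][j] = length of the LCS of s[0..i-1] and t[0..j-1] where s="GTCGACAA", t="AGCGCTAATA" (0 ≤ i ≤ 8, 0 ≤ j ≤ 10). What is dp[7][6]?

4

   ''  A  G  C  G  C  T  A  A  T  A
''  0  0  0  0  0  0  0  0  0  0  0
 G  0  0  1  1  1  1  1  1  1  1  1
 T  0  0  1  1  1  1  2  2  2  2  2
 C  0  0  1  2  2  2  2  2  2  2  2
 G  0  0  1  2  3  3  3  3  3  3  3
 A  0  1  1  2  3  3  3  4  4  4  4
 C  0  1  1  2  3  4  4  4  4  4  4
 A  0  1  1  2  3  4  4  5  5  5  5
 A  0  1  1  2  3  4  4  5  6  6  6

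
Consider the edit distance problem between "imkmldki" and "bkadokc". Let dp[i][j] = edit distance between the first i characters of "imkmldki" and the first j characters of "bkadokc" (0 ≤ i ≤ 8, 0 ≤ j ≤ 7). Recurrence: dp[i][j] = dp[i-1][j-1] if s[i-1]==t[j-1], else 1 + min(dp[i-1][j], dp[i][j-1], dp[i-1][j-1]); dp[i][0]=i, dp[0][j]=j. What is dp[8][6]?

   ''  b  k  a  d  o  k  c
''  0  1  2  3  4  5  6  7
 i  1  1  2  3  4  5  6  7
 m  2  2  2  3  4  5  6  7
 k  3  3  2  3  4  5  5  6
 m  4  4  3  3  4  5  6  6
 l  5  5  4  4  4  5  6  7
 d  6  6  5  5  4  5  6  7
 k  7  7  6  6  5  5  5  6
 i  8  8  7  7  6  6  6  6

6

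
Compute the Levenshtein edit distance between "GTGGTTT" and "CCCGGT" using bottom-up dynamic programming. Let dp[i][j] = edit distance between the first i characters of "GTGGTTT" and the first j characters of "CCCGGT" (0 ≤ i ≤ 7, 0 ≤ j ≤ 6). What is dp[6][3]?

   ''  C  C  C  G  G  T
''  0  1  2  3  4  5  6
 G  1  1  2  3  3  4  5
 T  2  2  2  3  4  4  4
 G  3  3  3  3  3  4  5
 G  4  4  4  4  3  3  4
 T  5  5  5  5  4  4  3
 T  6  6  6  6  5  5  4
 T  7  7  7  7  6  6  5

6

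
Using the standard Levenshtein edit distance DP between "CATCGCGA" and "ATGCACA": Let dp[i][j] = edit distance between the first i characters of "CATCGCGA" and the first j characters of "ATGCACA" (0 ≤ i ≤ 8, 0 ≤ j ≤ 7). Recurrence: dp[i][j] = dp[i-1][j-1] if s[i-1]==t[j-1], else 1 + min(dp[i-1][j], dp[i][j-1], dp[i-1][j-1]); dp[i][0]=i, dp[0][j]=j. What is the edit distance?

4

   ''  A  T  G  C  A  C  A
''  0  1  2  3  4  5  6  7
 C  1  1  2  3  3  4  5  6
 A  2  1  2  3  4  3  4  5
 T  3  2  1  2  3  4  4  5
 C  4  3  2  2  2  3  4  5
 G  5  4  3  2  3  3  4  5
 C  6  5  4  3  2  3  3  4
 G  7  6  5  4  3  3  4  4
 A  8  7  6  5  4  3  4  4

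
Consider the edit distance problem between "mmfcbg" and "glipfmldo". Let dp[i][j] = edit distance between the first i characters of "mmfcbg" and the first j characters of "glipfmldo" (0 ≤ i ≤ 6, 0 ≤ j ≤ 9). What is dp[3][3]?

3

   ''  g  l  i  p  f  m  l  d  o
''  0  1  2  3  4  5  6  7  8  9
 m  1  1  2  3  4  5  5  6  7  8
 m  2  2  2  3  4  5  5  6  7  8
 f  3  3  3  3  4  4  5  6  7  8
 c  4  4  4  4  4  5  5  6  7  8
 b  5  5  5  5  5  5  6  6  7  8
 g  6  5  6  6  6  6  6  7  7  8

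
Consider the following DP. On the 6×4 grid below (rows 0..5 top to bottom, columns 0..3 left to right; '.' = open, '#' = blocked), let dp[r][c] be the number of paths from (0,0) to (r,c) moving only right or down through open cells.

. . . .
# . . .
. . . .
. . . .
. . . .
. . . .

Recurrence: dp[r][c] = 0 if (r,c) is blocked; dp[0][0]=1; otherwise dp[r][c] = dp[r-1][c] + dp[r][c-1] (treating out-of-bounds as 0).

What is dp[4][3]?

15

r\c   0   1   2   3
  0   1   1   1   1
  1   0   1   2   3
  2   0   1   3   6
  3   0   1   4  10
  4   0   1   5  15
  5   0   1   6  21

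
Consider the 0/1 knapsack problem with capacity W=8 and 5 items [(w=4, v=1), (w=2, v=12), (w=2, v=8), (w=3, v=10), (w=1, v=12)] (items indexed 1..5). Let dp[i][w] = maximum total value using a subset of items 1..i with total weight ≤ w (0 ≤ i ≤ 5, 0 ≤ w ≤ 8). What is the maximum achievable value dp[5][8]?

i\w   0   1   2   3   4   5   6   7   8
  0   0   0   0   0   0   0   0   0   0
  1   0   0   0   0   1   1   1   1   1
  2   0   0  12  12  12  12  13  13  13
  3   0   0  12  12  20  20  20  20  21
  4   0   0  12  12  20  22  22  30  30
  5   0  12  12  24  24  32  34  34  42

42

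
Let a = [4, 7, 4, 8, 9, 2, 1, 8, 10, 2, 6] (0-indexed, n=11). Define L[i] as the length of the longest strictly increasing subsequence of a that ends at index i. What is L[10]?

   i    0    1    2    3    4    5    6    7    8    9   10
a[i]    4    7    4    8    9    2    1    8   10    2    6
L[i]    1    2    1    3    4    1    1    3    5    2    3

3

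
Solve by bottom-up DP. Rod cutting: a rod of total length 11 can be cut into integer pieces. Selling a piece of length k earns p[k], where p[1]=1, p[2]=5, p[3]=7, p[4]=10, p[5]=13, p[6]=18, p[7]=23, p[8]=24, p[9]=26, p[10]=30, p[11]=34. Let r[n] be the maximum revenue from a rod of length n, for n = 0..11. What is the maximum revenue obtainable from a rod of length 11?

34

   n    0    1    2    3    4    5    6    7    8    9   10   11
r[n]    0    1    5    7   10   13   18   23   24   28   30   34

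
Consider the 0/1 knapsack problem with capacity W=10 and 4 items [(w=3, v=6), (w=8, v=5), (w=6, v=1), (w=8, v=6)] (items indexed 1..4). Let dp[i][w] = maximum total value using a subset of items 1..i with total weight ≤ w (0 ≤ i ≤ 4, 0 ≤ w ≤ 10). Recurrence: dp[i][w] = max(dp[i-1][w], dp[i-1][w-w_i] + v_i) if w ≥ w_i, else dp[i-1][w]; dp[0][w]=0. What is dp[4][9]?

i\w   0   1   2   3   4   5   6   7   8   9  10
  0   0   0   0   0   0   0   0   0   0   0   0
  1   0   0   0   6   6   6   6   6   6   6   6
  2   0   0   0   6   6   6   6   6   6   6   6
  3   0   0   0   6   6   6   6   6   6   7   7
  4   0   0   0   6   6   6   6   6   6   7   7

7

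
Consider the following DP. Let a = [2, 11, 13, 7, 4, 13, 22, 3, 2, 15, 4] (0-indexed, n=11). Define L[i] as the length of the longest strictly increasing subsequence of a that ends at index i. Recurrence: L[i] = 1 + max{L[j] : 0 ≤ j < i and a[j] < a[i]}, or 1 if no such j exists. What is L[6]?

4

   i    0    1    2    3    4    5    6    7    8    9   10
a[i]    2   11   13    7    4   13   22    3    2   15    4
L[i]    1    2    3    2    2    3    4    2    1    4    3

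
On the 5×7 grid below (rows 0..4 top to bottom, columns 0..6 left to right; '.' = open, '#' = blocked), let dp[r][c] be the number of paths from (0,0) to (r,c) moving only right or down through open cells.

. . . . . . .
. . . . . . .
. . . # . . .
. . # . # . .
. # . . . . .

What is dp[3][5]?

r\c   0   1   2   3   4   5   6
  0   1   1   1   1   1   1   1
  1   1   2   3   4   5   6   7
  2   1   3   6   0   5  11  18
  3   1   4   0   0   0  11  29
  4   1   0   0   0   0  11  40

11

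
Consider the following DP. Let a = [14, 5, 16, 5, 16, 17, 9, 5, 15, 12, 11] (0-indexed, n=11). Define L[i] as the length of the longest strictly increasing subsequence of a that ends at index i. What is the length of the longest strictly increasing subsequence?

   i    0    1    2    3    4    5    6    7    8    9   10
a[i]   14    5   16    5   16   17    9    5   15   12   11
L[i]    1    1    2    1    2    3    2    1    3    3    3

3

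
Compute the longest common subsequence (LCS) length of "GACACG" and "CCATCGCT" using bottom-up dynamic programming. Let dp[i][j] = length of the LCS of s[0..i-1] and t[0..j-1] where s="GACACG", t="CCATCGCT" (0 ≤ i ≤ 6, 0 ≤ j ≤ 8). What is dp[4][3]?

   ''  C  C  A  T  C  G  C  T
''  0  0  0  0  0  0  0  0  0
 G  0  0  0  0  0  0  1  1  1
 A  0  0  0  1  1  1  1  1  1
 C  0  1  1  1  1  2  2  2  2
 A  0  1  1  2  2  2  2  2  2
 C  0  1  2  2  2  3  3  3  3
 G  0  1  2  2  2  3  4  4  4

2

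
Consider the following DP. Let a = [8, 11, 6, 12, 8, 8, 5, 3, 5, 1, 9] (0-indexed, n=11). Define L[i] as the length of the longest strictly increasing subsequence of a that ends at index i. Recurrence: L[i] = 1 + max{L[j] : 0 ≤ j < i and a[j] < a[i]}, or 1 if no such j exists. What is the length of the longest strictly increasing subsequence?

   i    0    1    2    3    4    5    6    7    8    9   10
a[i]    8   11    6   12    8    8    5    3    5    1    9
L[i]    1    2    1    3    2    2    1    1    2    1    3

3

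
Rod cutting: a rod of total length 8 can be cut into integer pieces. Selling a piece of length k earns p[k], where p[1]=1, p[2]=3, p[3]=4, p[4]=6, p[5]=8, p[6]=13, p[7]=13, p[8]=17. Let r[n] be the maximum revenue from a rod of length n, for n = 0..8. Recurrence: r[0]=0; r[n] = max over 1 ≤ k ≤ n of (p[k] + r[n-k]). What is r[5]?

8

   n    0    1    2    3    4    5    6    7    8
r[n]    0    1    3    4    6    8   13   14   17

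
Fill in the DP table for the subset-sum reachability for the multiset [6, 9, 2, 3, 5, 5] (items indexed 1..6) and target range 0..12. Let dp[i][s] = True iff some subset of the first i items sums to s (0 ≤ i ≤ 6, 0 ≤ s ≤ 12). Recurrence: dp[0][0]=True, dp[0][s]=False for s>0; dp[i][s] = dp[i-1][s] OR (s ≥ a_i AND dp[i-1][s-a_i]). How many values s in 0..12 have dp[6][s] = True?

i\s   0   1   2   3   4   5   6   7   8   9  10  11  12
  0   T   F   F   F   F   F   F   F   F   F   F   F   F
  1   T   F   F   F   F   F   T   F   F   F   F   F   F
  2   T   F   F   F   F   F   T   F   F   T   F   F   F
  3   T   F   T   F   F   F   T   F   T   T   F   T   F
  4   T   F   T   T   F   T   T   F   T   T   F   T   T
  5   T   F   T   T   F   T   T   T   T   T   T   T   T
  6   T   F   T   T   F   T   T   T   T   T   T   T   T

11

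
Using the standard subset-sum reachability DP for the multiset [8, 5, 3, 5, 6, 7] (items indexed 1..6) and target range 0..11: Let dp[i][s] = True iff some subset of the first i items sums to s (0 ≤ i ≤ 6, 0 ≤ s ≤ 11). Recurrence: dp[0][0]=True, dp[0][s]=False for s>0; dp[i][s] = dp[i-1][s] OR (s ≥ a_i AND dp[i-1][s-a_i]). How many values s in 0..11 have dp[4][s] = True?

i\s   0   1   2   3   4   5   6   7   8   9  10  11
  0   T   F   F   F   F   F   F   F   F   F   F   F
  1   T   F   F   F   F   F   F   F   T   F   F   F
  2   T   F   F   F   F   T   F   F   T   F   F   F
  3   T   F   F   T   F   T   F   F   T   F   F   T
  4   T   F   F   T   F   T   F   F   T   F   T   T
  5   T   F   F   T   F   T   T   F   T   T   T   T
  6   T   F   F   T   F   T   T   T   T   T   T   T

6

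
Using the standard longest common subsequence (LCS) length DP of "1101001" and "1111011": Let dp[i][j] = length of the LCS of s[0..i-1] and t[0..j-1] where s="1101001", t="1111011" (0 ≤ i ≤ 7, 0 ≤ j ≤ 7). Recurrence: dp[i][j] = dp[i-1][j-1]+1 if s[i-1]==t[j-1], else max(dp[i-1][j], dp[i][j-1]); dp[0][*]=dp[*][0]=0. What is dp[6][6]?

4

   ''  1  1  1  1  0  1  1
''  0  0  0  0  0  0  0  0
 1  0  1  1  1  1  1  1  1
 1  0  1  2  2  2  2  2  2
 0  0  1  2  2  2  3  3  3
 1  0  1  2  3  3  3  4  4
 0  0  1  2  3  3  4  4  4
 0  0  1  2  3  3  4  4  4
 1  0  1  2  3  4  4  5  5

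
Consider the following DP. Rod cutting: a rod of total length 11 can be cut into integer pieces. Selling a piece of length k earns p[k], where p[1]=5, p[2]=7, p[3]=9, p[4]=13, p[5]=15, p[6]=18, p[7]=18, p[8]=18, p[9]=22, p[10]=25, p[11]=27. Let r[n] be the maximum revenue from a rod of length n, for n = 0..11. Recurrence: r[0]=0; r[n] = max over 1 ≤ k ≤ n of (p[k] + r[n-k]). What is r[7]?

   n    0    1    2    3    4    5    6    7    8    9   10   11
r[n]    0    5   10   15   20   25   30   35   40   45   50   55

35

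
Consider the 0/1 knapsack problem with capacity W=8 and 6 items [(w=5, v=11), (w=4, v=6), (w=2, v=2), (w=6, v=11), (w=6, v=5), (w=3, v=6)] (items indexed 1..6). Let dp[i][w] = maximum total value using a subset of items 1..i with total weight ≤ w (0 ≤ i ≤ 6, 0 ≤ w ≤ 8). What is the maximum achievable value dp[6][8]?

i\w   0   1   2   3   4   5   6   7   8
  0   0   0   0   0   0   0   0   0   0
  1   0   0   0   0   0  11  11  11  11
  2   0   0   0   0   6  11  11  11  11
  3   0   0   2   2   6  11  11  13  13
  4   0   0   2   2   6  11  11  13  13
  5   0   0   2   2   6  11  11  13  13
  6   0   0   2   6   6  11  11  13  17

17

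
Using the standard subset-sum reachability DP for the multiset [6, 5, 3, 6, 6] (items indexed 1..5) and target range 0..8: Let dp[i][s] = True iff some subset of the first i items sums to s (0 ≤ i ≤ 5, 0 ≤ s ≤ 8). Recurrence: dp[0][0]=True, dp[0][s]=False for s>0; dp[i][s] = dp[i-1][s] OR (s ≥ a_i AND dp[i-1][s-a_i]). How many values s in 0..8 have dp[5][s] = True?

i\s   0   1   2   3   4   5   6   7   8
  0   T   F   F   F   F   F   F   F   F
  1   T   F   F   F   F   F   T   F   F
  2   T   F   F   F   F   T   T   F   F
  3   T   F   F   T   F   T   T   F   T
  4   T   F   F   T   F   T   T   F   T
  5   T   F   F   T   F   T   T   F   T

5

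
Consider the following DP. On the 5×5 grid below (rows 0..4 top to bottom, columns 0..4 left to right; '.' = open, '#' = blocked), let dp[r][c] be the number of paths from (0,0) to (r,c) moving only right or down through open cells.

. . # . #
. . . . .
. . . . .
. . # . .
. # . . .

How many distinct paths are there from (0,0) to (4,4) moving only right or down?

23

r\c   0   1   2   3   4
  0   1   1   0   0   0
  1   1   2   2   2   2
  2   1   3   5   7   9
  3   1   4   0   7  16
  4   1   0   0   7  23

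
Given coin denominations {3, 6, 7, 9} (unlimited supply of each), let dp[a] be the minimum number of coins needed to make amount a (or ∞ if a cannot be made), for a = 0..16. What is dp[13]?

 a  0  1  2  3  4  5  6  7  8  9 10 11 12 13 14 15 16
dp  0  -  -  1  -  -  1  1  -  1  2  -  2  2  2  2  2
(- denotes ∞ / unreachable)

2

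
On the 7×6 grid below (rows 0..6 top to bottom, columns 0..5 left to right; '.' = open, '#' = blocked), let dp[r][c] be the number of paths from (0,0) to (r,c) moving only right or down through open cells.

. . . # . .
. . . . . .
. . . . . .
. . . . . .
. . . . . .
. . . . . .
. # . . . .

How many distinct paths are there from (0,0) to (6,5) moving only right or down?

r\c   0   1   2   3   4   5
  0   1   1   1   0   0   0
  1   1   2   3   3   3   3
  2   1   3   6   9  12  15
  3   1   4  10  19  31  46
  4   1   5  15  34  65 111
  5   1   6  21  55 120 231
  6   1   0  21  76 196 427

427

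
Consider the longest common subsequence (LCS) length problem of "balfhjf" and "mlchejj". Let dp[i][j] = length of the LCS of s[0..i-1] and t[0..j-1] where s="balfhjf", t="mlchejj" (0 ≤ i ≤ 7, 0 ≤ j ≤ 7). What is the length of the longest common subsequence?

   ''  m  l  c  h  e  j  j
''  0  0  0  0  0  0  0  0
 b  0  0  0  0  0  0  0  0
 a  0  0  0  0  0  0  0  0
 l  0  0  1  1  1  1  1  1
 f  0  0  1  1  1  1  1  1
 h  0  0  1  1  2  2  2  2
 j  0  0  1  1  2  2  3  3
 f  0  0  1  1  2  2  3  3

3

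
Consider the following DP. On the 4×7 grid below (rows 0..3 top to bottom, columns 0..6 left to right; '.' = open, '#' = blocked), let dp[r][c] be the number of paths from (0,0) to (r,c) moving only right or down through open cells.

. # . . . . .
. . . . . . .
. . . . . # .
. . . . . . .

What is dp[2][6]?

1

r\c   0   1   2   3   4   5   6
  0   1   0   0   0   0   0   0
  1   1   1   1   1   1   1   1
  2   1   2   3   4   5   0   1
  3   1   3   6  10  15  15  16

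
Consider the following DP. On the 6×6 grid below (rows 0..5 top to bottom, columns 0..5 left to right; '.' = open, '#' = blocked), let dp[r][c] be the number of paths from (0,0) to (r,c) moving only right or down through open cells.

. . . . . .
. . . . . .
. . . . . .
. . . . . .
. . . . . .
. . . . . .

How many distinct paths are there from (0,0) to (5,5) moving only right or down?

r\c   0   1   2   3   4   5
  0   1   1   1   1   1   1
  1   1   2   3   4   5   6
  2   1   3   6  10  15  21
  3   1   4  10  20  35  56
  4   1   5  15  35  70 126
  5   1   6  21  56 126 252

252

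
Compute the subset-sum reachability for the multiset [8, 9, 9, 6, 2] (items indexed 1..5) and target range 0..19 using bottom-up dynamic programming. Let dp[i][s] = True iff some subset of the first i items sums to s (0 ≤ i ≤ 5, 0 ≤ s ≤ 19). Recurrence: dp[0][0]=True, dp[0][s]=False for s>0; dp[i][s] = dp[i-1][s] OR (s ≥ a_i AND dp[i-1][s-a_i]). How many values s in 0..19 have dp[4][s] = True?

8

i\s   0   1   2   3   4   5   6   7   8   9  10  11  12  13  14  15  16  17  18  19
  0   T   F   F   F   F   F   F   F   F   F   F   F   F   F   F   F   F   F   F   F
  1   T   F   F   F   F   F   F   F   T   F   F   F   F   F   F   F   F   F   F   F
  2   T   F   F   F   F   F   F   F   T   T   F   F   F   F   F   F   F   T   F   F
  3   T   F   F   F   F   F   F   F   T   T   F   F   F   F   F   F   F   T   T   F
  4   T   F   F   F   F   F   T   F   T   T   F   F   F   F   T   T   F   T   T   F
  5   T   F   T   F   F   F   T   F   T   T   T   T   F   F   T   T   T   T   T   T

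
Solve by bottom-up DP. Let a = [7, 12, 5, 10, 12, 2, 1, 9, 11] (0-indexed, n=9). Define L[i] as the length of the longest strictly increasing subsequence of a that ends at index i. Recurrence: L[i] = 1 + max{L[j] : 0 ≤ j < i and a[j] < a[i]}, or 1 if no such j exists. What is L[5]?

   i    0    1    2    3    4    5    6    7    8
a[i]    7   12    5   10   12    2    1    9   11
L[i]    1    2    1    2    3    1    1    2    3

1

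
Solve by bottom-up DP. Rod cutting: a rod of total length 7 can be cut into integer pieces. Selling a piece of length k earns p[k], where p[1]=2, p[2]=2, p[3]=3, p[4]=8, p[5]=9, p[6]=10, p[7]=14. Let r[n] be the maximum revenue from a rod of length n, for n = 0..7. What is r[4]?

8

   n    0    1    2    3    4    5    6    7
r[n]    0    2    4    6    8   10   12   14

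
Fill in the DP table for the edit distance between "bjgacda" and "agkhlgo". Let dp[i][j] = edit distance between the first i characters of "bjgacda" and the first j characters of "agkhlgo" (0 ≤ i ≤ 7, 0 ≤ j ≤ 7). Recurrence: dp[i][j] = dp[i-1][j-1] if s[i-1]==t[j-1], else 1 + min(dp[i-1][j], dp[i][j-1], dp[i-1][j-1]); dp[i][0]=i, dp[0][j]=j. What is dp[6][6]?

6

   ''  a  g  k  h  l  g  o
''  0  1  2  3  4  5  6  7
 b  1  1  2  3  4  5  6  7
 j  2  2  2  3  4  5  6  7
 g  3  3  2  3  4  5  5  6
 a  4  3  3  3  4  5  6  6
 c  5  4  4  4  4  5  6  7
 d  6  5  5  5  5  5  6  7
 a  7  6  6  6  6  6  6  7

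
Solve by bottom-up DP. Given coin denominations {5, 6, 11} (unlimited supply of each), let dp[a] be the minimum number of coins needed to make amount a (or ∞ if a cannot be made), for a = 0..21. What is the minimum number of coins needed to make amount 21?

 a  0  1  2  3  4  5  6  7  8  9 10 11 12 13 14 15 16 17 18 19 20 21
dp  0  -  -  -  -  1  1  -  -  -  2  1  2  -  -  3  2  2  3  -  4  3
(- denotes ∞ / unreachable)

3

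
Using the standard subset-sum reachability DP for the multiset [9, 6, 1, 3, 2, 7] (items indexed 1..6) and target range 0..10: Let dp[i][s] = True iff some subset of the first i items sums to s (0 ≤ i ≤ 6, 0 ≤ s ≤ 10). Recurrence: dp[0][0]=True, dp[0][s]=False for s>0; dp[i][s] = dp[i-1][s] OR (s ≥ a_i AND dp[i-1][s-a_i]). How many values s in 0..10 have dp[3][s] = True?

6

i\s   0   1   2   3   4   5   6   7   8   9  10
  0   T   F   F   F   F   F   F   F   F   F   F
  1   T   F   F   F   F   F   F   F   F   T   F
  2   T   F   F   F   F   F   T   F   F   T   F
  3   T   T   F   F   F   F   T   T   F   T   T
  4   T   T   F   T   T   F   T   T   F   T   T
  5   T   T   T   T   T   T   T   T   T   T   T
  6   T   T   T   T   T   T   T   T   T   T   T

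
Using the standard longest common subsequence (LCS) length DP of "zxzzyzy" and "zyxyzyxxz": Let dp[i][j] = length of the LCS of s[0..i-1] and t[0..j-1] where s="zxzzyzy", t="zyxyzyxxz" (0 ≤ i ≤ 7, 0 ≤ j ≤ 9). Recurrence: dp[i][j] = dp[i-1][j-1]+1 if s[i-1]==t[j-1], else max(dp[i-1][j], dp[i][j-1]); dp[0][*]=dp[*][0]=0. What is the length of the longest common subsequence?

5

   ''  z  y  x  y  z  y  x  x  z
''  0  0  0  0  0  0  0  0  0  0
 z  0  1  1  1  1  1  1  1  1  1
 x  0  1  1  2  2  2  2  2  2  2
 z  0  1  1  2  2  3  3  3  3  3
 z  0  1  1  2  2  3  3  3  3  4
 y  0  1  2  2  3  3  4  4  4  4
 z  0  1  2  2  3  4  4  4  4  5
 y  0  1  2  2  3  4  5  5  5  5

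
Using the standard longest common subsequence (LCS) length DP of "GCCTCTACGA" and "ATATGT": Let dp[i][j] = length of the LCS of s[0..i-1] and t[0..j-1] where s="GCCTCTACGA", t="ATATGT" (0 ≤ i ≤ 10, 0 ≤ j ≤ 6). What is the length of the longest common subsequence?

   ''  A  T  A  T  G  T
''  0  0  0  0  0  0  0
 G  0  0  0  0  0  1  1
 C  0  0  0  0  0  1  1
 C  0  0  0  0  0  1  1
 T  0  0  1  1  1  1  2
 C  0  0  1  1  1  1  2
 T  0  0  1  1  2  2  2
 A  0  1  1  2  2  2  2
 C  0  1  1  2  2  2  2
 G  0  1  1  2  2  3  3
 A  0  1  1  2  2  3  3

3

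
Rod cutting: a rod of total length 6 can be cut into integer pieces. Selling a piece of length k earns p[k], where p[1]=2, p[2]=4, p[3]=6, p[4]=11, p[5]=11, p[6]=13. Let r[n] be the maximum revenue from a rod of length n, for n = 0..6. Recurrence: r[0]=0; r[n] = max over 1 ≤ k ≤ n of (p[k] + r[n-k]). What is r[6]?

15

   n    0    1    2    3    4    5    6
r[n]    0    2    4    6   11   13   15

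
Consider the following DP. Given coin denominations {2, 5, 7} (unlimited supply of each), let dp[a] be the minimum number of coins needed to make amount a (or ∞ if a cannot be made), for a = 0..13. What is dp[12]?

 a  0  1  2  3  4  5  6  7  8  9 10 11 12 13
dp  0  -  1  -  2  1  3  1  4  2  2  3  2  4
(- denotes ∞ / unreachable)

2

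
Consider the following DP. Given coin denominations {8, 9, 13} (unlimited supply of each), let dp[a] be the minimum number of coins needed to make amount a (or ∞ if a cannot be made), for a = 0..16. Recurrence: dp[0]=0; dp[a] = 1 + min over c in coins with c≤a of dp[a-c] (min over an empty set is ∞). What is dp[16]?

 a  0  1  2  3  4  5  6  7  8  9 10 11 12 13 14 15 16
dp  0  -  -  -  -  -  -  -  1  1  -  -  -  1  -  -  2
(- denotes ∞ / unreachable)

2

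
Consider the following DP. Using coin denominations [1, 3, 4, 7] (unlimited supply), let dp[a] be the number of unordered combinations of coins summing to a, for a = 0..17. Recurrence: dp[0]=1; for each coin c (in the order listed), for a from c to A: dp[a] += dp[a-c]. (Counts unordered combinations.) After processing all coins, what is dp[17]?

after  coin     0     1     2     3     4     5     6     7     8     9    10    11    12    13    14    15    16    17
          1     1     1     1     1     1     1     1     1     1     1     1     1     1     1     1     1     1     1
          3     1     1     1     2     2     2     3     3     3     4     4     4     5     5     5     6     6     6
          4     1     1     1     2     3     3     4     5     6     7     8     9    11    12    13    15    17    18
          7     1     1     1     2     3     3     4     6     7     8    10    12    14    16    19    22    25    28

28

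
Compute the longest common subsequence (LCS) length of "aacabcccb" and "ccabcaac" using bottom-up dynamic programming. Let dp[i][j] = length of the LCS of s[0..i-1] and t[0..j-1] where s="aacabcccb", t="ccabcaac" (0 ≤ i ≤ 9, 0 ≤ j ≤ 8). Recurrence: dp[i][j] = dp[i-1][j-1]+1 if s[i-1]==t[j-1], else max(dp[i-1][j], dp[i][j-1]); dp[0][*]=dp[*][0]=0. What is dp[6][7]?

   ''  c  c  a  b  c  a  a  c
''  0  0  0  0  0  0  0  0  0
 a  0  0  0  1  1  1  1  1  1
 a  0  0  0  1  1  1  2  2  2
 c  0  1  1  1  1  2  2  2  3
 a  0  1  1  2  2  2  3  3  3
 b  0  1  1  2  3  3  3  3  3
 c  0  1  2  2  3  4  4  4  4
 c  0  1  2  2  3  4  4  4  5
 c  0  1  2  2  3  4  4  4  5
 b  0  1  2  2  3  4  4  4  5

4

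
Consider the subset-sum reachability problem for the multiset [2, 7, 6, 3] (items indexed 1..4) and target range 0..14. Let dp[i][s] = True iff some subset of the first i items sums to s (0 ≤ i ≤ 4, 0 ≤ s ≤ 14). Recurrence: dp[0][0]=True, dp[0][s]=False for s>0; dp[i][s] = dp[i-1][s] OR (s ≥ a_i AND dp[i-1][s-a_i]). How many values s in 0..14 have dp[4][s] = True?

i\s   0   1   2   3   4   5   6   7   8   9  10  11  12  13  14
  0   T   F   F   F   F   F   F   F   F   F   F   F   F   F   F
  1   T   F   T   F   F   F   F   F   F   F   F   F   F   F   F
  2   T   F   T   F   F   F   F   T   F   T   F   F   F   F   F
  3   T   F   T   F   F   F   T   T   T   T   F   F   F   T   F
  4   T   F   T   T   F   T   T   T   T   T   T   T   T   T   F

12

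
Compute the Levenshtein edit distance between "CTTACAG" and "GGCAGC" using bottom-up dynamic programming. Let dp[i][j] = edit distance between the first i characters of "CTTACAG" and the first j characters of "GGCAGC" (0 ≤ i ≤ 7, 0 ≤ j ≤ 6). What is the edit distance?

5

   ''  G  G  C  A  G  C
''  0  1  2  3  4  5  6
 C  1  1  2  2  3  4  5
 T  2  2  2  3  3  4  5
 T  3  3  3  3  4  4  5
 A  4  4  4  4  3  4  5
 C  5  5  5  4  4  4  4
 A  6  6  6  5  4  5  5
 G  7  6  6  6  5  4  5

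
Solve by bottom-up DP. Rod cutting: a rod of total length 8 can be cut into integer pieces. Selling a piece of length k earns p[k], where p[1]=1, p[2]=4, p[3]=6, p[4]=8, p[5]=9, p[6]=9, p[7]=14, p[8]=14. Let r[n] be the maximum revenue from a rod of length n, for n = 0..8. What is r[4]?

8

   n    0    1    2    3    4    5    6    7    8
r[n]    0    1    4    6    8   10   12   14   16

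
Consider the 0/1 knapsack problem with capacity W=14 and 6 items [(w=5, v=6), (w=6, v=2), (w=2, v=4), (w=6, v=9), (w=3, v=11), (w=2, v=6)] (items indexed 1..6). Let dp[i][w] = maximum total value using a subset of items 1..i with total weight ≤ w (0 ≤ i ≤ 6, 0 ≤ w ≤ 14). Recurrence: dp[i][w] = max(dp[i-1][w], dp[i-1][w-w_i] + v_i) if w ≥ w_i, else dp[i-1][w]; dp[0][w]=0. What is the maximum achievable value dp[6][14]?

i\w   0   1   2   3   4   5   6   7   8   9  10  11  12  13  14
  0   0   0   0   0   0   0   0   0   0   0   0   0   0   0   0
  1   0   0   0   0   0   6   6   6   6   6   6   6   6   6   6
  2   0   0   0   0   0   6   6   6   6   6   6   8   8   8   8
  3   0   0   4   4   4   6   6  10  10  10  10  10  10  12  12
  4   0   0   4   4   4   6   9  10  13  13  13  15  15  19  19
  5   0   0   4  11  11  15  15  15  17  20  21  24  24  24  26
  6   0   0   6  11  11  17  17  21  21  21  23  26  27  30  30

30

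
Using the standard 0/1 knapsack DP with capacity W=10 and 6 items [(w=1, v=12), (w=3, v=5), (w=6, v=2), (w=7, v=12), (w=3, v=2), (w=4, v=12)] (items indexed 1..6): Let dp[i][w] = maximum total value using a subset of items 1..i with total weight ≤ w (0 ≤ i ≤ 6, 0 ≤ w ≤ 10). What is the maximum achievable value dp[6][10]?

i\w   0   1   2   3   4   5   6   7   8   9  10
  0   0   0   0   0   0   0   0   0   0   0   0
  1   0  12  12  12  12  12  12  12  12  12  12
  2   0  12  12  12  17  17  17  17  17  17  17
  3   0  12  12  12  17  17  17  17  17  17  19
  4   0  12  12  12  17  17  17  17  24  24  24
  5   0  12  12  12  17  17  17  19  24  24  24
  6   0  12  12  12  17  24  24  24  29  29  29

29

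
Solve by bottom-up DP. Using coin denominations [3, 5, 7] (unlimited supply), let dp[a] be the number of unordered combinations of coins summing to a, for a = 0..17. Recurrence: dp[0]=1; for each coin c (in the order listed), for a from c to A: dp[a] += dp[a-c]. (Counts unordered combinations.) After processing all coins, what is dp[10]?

2

after  coin     0     1     2     3     4     5     6     7     8     9    10    11    12    13    14    15    16    17
          3     1     0     0     1     0     0     1     0     0     1     0     0     1     0     0     1     0     0
          5     1     0     0     1     0     1     1     0     1     1     1     1     1     1     1     2     1     1
          7     1     0     0     1     0     1     1     1     1     1     2     1     2     2     2     3     2     3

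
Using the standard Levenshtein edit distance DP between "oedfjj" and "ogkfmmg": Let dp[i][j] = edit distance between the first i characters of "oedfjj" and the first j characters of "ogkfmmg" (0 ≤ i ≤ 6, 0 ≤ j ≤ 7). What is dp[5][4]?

   ''  o  g  k  f  m  m  g
''  0  1  2  3  4  5  6  7
 o  1  0  1  2  3  4  5  6
 e  2  1  1  2  3  4  5  6
 d  3  2  2  2  3  4  5  6
 f  4  3  3  3  2  3  4  5
 j  5  4  4  4  3  3  4  5
 j  6  5  5  5  4  4  4  5

3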